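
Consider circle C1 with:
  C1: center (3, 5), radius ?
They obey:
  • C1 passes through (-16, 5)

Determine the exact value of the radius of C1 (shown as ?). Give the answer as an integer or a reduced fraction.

1. [C1∋P]  r_C1² − 361 = 0  ⇒  r_C1 = 19 (r>0 drops 1)

19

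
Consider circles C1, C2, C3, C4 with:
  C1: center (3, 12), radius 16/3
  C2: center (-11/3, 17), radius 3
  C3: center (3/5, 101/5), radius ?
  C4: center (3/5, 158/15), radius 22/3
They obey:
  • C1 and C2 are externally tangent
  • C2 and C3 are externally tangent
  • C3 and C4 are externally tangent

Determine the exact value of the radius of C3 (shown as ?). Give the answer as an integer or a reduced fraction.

7/3

1. [ext C2·C3]  r_C3² + 6r_C3 − 175/9 = 0  ⇒  r_C3 = 7/3 (r>0 drops 1)
2. [ext C3·C4]  r_C3² + (44/3)r_C3 − 119/3 = 0  ⇒  r_C3 = 7/3 (r>0 drops 1)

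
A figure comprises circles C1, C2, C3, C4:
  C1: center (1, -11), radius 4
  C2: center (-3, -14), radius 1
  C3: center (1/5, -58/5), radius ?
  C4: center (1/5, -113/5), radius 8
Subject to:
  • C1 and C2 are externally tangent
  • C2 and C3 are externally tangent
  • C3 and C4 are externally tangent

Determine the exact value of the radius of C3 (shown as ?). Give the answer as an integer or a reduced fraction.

3

1. [ext C2·C3]  r_C3² + 2r_C3 − 15 = 0  ⇒  r_C3 = 3 (r>0 drops 1)
2. [ext C3·C4]  r_C3² + 16r_C3 − 57 = 0  ⇒  r_C3 = 3 (r>0 drops 1)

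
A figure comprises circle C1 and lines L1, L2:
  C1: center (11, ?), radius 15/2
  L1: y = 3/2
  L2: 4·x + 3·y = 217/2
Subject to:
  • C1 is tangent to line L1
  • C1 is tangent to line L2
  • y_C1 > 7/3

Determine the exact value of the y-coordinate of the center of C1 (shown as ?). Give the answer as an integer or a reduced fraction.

1. [C1‖L1]  y_C1² − 3y_C1 − 54 = 0  ⇒  y_C1 = -6 or 9
2. [C1‖L2]  y_C1² − 43y_C1 + 306 = 0  ⇒  y_C1 = 9 or 34

9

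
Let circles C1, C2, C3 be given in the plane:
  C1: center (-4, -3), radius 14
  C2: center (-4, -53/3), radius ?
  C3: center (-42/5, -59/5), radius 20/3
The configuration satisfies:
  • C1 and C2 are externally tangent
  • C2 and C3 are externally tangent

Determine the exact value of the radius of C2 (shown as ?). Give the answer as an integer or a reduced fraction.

2/3

1. [ext C1·C2]  r_C2² + 28r_C2 − 172/9 = 0  ⇒  r_C2 = 2/3 (r>0 drops 1)
2. [ext C2·C3]  r_C2² + (40/3)r_C2 − 28/3 = 0  ⇒  r_C2 = 2/3 (r>0 drops 1)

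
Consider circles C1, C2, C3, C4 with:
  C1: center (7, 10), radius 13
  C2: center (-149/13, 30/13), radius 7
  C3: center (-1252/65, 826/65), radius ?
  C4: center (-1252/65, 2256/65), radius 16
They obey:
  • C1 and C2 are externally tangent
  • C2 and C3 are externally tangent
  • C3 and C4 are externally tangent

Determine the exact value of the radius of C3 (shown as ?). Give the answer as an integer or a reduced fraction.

1. [ext C2·C3]  r_C3² + 14r_C3 − 120 = 0  ⇒  r_C3 = 6 (r>0 drops 1)
2. [ext C3·C4]  r_C3² + 32r_C3 − 228 = 0  ⇒  r_C3 = 6 (r>0 drops 1)

6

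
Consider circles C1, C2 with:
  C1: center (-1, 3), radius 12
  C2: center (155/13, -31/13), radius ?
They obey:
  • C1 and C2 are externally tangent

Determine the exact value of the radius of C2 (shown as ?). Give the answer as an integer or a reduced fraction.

1. [ext C1·C2]  r_C2² + 24r_C2 − 52 = 0  ⇒  r_C2 = 2 (r>0 drops 1)

2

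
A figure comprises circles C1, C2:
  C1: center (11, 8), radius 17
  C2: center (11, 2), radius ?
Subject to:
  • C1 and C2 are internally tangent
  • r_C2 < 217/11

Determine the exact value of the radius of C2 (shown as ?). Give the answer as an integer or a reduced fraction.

11

1. [int C1,C2]  r_C2² − 34r_C2 + 253 = 0  ⇒  r_C2 = 11 or 23
2. given r_C2 < 217/11: keep 11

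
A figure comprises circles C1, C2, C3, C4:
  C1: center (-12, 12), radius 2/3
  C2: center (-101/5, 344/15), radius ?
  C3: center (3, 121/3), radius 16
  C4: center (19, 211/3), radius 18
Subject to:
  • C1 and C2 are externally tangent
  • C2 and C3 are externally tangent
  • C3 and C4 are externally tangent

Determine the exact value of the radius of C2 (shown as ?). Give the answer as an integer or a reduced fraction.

1. [ext C1·C2]  r_C2² + (4/3)r_C2 − 559/3 = 0  ⇒  r_C2 = 13 (r>0 drops 1)
2. [ext C2·C3]  r_C2² + 32r_C2 − 585 = 0  ⇒  r_C2 = 13 (r>0 drops 1)

13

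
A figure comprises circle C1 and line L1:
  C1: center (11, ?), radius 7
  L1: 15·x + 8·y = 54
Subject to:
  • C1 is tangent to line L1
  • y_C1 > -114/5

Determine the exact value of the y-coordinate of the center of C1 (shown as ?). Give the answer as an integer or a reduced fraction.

1

1. [C1‖L1]  y_C1² + (111/4)y_C1 − 115/4 = 0  ⇒  y_C1 = -115/4 or 1
2. given y_C1 > -114/5: keep 1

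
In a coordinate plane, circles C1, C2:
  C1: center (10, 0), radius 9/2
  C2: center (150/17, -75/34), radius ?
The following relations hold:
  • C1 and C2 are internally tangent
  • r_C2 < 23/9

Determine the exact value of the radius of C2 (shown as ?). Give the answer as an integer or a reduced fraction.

2

1. [int C1,C2]  r_C2² − 9r_C2 + 14 = 0  ⇒  r_C2 = 2 or 7
2. given r_C2 < 23/9: keep 2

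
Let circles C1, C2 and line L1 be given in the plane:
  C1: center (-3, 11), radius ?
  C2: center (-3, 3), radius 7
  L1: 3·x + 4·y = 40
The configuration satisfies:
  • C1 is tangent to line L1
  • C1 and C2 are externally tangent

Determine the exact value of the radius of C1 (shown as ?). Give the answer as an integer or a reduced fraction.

1. [C1‖L1]  r_C1² − 1 = 0  ⇒  r_C1 = 1 (r>0 drops 1)
2. [ext C1·C2]  r_C1² + 14r_C1 − 15 = 0  ⇒  r_C1 = 1 (r>0 drops 1)

1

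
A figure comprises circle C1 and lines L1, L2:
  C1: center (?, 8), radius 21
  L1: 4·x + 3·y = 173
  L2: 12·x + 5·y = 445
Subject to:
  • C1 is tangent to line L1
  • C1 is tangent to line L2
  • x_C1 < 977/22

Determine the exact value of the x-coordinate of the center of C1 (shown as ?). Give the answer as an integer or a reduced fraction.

11

1. [C1‖L1]  x_C1² − (149/2)x_C1 + 1397/2 = 0  ⇒  x_C1 = 11 or 127/2
2. [C1‖L2]  x_C1² − (135/2)x_C1 + 1243/2 = 0  ⇒  x_C1 = 11 or 113/2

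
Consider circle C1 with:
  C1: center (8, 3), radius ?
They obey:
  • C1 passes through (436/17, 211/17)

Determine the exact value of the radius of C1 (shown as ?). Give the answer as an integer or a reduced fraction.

20

1. [C1∋P]  r_C1² − 400 = 0  ⇒  r_C1 = 20 (r>0 drops 1)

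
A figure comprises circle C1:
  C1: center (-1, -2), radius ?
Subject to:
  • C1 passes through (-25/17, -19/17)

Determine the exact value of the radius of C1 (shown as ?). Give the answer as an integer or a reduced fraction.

1. [C1∋P]  r_C1² − 1 = 0  ⇒  r_C1 = 1 (r>0 drops 1)

1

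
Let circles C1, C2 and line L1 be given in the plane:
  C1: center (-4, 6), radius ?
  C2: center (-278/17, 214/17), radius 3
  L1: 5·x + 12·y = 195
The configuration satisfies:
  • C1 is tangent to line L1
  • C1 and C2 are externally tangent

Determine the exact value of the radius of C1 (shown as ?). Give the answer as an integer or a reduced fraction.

1. [C1‖L1]  r_C1² − 121 = 0  ⇒  r_C1 = 11 (r>0 drops 1)
2. [ext C1·C2]  r_C1² + 6r_C1 − 187 = 0  ⇒  r_C1 = 11 (r>0 drops 1)

11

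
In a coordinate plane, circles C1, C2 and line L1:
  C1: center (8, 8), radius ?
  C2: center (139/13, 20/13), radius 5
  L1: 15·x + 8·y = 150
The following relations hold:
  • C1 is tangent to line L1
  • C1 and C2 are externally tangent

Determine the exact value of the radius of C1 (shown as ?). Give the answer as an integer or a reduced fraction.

2

1. [C1‖L1]  r_C1² − 4 = 0  ⇒  r_C1 = 2 (r>0 drops 1)
2. [ext C1·C2]  r_C1² + 10r_C1 − 24 = 0  ⇒  r_C1 = 2 (r>0 drops 1)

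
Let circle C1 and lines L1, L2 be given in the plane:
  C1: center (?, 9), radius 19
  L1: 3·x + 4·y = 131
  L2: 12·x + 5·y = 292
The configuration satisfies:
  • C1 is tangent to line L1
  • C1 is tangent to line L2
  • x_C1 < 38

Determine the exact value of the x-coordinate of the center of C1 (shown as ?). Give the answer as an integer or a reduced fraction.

0

1. [C1‖L1]  x_C1² − (190/3)x_C1 = 0  ⇒  x_C1 = 0 or 190/3
2. [C1‖L2]  x_C1² − (247/6)x_C1 = 0  ⇒  x_C1 = 0 or 247/6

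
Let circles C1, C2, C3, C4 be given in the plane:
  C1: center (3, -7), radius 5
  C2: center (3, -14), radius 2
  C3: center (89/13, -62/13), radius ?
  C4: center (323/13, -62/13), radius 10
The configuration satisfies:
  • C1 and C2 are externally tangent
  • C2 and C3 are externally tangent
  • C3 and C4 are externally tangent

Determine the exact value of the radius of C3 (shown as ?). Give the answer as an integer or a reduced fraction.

1. [ext C2·C3]  r_C3² + 4r_C3 − 96 = 0  ⇒  r_C3 = 8 (r>0 drops 1)
2. [ext C3·C4]  r_C3² + 20r_C3 − 224 = 0  ⇒  r_C3 = 8 (r>0 drops 1)

8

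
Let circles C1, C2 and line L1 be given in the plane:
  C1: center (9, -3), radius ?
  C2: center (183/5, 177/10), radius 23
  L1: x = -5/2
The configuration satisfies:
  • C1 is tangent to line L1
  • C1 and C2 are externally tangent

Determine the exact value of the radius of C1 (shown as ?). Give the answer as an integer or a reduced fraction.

1. [C1‖L1]  r_C1² − 529/4 = 0  ⇒  r_C1 = 23/2 (r>0 drops 1)
2. [ext C1·C2]  r_C1² + 46r_C1 − 2645/4 = 0  ⇒  r_C1 = 23/2 (r>0 drops 1)

23/2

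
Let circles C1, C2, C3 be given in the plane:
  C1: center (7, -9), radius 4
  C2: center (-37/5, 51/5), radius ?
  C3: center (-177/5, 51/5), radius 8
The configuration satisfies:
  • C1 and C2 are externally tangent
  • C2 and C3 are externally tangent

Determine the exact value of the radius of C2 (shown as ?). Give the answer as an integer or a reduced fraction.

20

1. [ext C1·C2]  r_C2² + 8r_C2 − 560 = 0  ⇒  r_C2 = 20 (r>0 drops 1)
2. [ext C2·C3]  r_C2² + 16r_C2 − 720 = 0  ⇒  r_C2 = 20 (r>0 drops 1)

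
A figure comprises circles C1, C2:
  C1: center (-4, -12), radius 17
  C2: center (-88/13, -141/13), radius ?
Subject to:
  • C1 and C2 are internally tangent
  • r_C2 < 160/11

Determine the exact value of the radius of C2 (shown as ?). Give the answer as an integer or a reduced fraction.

14

1. [int C1,C2]  r_C2² − 34r_C2 + 280 = 0  ⇒  r_C2 = 14 or 20
2. given r_C2 < 160/11: keep 14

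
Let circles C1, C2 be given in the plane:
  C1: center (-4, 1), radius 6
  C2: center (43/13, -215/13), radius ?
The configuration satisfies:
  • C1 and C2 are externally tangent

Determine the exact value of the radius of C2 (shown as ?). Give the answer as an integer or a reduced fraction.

1. [ext C1·C2]  r_C2² + 12r_C2 − 325 = 0  ⇒  r_C2 = 13 (r>0 drops 1)

13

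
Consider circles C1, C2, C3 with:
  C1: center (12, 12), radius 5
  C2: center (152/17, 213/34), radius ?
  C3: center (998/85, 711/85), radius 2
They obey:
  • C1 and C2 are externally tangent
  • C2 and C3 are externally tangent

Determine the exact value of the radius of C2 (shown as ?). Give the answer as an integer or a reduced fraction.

3/2

1. [ext C1·C2]  r_C2² + 10r_C2 − 69/4 = 0  ⇒  r_C2 = 3/2 (r>0 drops 1)
2. [ext C2·C3]  r_C2² + 4r_C2 − 33/4 = 0  ⇒  r_C2 = 3/2 (r>0 drops 1)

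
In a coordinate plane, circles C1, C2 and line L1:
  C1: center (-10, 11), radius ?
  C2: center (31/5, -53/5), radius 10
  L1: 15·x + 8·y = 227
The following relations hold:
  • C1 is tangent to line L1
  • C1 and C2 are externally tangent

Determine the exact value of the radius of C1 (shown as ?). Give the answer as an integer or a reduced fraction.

17

1. [C1‖L1]  r_C1² − 289 = 0  ⇒  r_C1 = 17 (r>0 drops 1)
2. [ext C1·C2]  r_C1² + 20r_C1 − 629 = 0  ⇒  r_C1 = 17 (r>0 drops 1)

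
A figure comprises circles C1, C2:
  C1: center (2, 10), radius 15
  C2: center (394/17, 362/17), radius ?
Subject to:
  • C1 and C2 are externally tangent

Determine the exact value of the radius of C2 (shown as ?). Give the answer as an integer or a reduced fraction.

9

1. [ext C1·C2]  r_C2² + 30r_C2 − 351 = 0  ⇒  r_C2 = 9 (r>0 drops 1)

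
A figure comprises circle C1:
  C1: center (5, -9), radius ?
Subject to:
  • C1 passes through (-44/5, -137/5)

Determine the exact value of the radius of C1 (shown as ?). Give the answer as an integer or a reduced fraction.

23

1. [C1∋P]  r_C1² − 529 = 0  ⇒  r_C1 = 23 (r>0 drops 1)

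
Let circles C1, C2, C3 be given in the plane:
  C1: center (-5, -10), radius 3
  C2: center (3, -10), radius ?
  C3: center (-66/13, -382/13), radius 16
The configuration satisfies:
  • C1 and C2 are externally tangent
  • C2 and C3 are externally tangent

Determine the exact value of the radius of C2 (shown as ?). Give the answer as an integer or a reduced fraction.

1. [ext C1·C2]  r_C2² + 6r_C2 − 55 = 0  ⇒  r_C2 = 5 (r>0 drops 1)
2. [ext C2·C3]  r_C2² + 32r_C2 − 185 = 0  ⇒  r_C2 = 5 (r>0 drops 1)

5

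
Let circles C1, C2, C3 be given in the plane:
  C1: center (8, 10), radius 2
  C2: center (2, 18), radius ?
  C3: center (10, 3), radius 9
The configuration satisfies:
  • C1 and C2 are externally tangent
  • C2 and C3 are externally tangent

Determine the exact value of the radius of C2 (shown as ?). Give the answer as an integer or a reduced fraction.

1. [ext C1·C2]  r_C2² + 4r_C2 − 96 = 0  ⇒  r_C2 = 8 (r>0 drops 1)
2. [ext C2·C3]  r_C2² + 18r_C2 − 208 = 0  ⇒  r_C2 = 8 (r>0 drops 1)

8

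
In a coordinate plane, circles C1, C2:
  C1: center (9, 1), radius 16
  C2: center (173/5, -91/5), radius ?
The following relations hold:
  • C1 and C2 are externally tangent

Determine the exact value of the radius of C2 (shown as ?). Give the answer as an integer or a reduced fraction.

1. [ext C1·C2]  r_C2² + 32r_C2 − 768 = 0  ⇒  r_C2 = 16 (r>0 drops 1)

16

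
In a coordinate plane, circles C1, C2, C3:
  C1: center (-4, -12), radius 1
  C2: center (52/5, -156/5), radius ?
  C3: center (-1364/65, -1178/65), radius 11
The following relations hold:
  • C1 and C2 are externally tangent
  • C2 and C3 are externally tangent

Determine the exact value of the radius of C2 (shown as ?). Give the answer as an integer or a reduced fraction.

1. [ext C1·C2]  r_C2² + 2r_C2 − 575 = 0  ⇒  r_C2 = 23 (r>0 drops 1)
2. [ext C2·C3]  r_C2² + 22r_C2 − 1035 = 0  ⇒  r_C2 = 23 (r>0 drops 1)

23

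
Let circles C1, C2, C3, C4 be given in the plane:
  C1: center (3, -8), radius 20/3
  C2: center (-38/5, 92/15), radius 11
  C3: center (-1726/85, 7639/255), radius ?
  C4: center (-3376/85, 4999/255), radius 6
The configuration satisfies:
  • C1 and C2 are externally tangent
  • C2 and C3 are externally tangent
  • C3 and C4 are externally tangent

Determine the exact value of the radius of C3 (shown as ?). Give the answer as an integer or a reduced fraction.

1. [ext C2·C3]  r_C3² + 22r_C3 − 608 = 0  ⇒  r_C3 = 16 (r>0 drops 1)
2. [ext C3·C4]  r_C3² + 12r_C3 − 448 = 0  ⇒  r_C3 = 16 (r>0 drops 1)

16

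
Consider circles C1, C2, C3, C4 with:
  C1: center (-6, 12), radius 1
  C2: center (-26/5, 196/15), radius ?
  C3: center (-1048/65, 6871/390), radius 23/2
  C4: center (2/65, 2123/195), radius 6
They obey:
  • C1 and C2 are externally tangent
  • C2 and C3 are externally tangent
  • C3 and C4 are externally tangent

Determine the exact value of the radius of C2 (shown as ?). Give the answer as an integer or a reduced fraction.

1. [ext C1·C2]  r_C2² + 2r_C2 − 7/9 = 0  ⇒  r_C2 = 1/3 (r>0 drops 1)
2. [ext C2·C3]  r_C2² + 23r_C2 − 70/9 = 0  ⇒  r_C2 = 1/3 (r>0 drops 1)

1/3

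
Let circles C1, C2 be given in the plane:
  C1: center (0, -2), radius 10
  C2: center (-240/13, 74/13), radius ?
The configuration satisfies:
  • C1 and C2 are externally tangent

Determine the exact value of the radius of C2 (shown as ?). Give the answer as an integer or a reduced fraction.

10

1. [ext C1·C2]  r_C2² + 20r_C2 − 300 = 0  ⇒  r_C2 = 10 (r>0 drops 1)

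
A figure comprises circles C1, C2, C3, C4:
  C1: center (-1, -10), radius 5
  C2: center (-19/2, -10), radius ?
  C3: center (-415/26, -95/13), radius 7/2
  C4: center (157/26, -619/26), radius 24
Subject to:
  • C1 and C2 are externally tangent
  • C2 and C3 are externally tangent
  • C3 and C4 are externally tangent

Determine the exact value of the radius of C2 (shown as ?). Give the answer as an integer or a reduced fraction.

1. [ext C1·C2]  r_C2² + 10r_C2 − 189/4 = 0  ⇒  r_C2 = 7/2 (r>0 drops 1)
2. [ext C2·C3]  r_C2² + 7r_C2 − 147/4 = 0  ⇒  r_C2 = 7/2 (r>0 drops 1)

7/2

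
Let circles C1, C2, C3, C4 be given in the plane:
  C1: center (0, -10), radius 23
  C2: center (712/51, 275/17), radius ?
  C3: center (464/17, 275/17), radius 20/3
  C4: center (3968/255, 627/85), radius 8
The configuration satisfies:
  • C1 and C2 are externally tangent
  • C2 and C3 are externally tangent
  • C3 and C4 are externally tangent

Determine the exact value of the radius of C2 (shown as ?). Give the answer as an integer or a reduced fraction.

1. [ext C1·C2]  r_C2² + 46r_C2 − 3160/9 = 0  ⇒  r_C2 = 20/3 (r>0 drops 1)
2. [ext C2·C3]  r_C2² + (40/3)r_C2 − 400/3 = 0  ⇒  r_C2 = 20/3 (r>0 drops 1)

20/3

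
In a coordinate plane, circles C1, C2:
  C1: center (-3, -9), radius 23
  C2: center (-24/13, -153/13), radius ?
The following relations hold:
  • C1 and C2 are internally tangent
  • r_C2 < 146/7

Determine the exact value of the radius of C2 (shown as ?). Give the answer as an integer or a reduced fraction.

1. [int C1,C2]  r_C2² − 46r_C2 + 520 = 0  ⇒  r_C2 = 20 or 26
2. given r_C2 < 146/7: keep 20

20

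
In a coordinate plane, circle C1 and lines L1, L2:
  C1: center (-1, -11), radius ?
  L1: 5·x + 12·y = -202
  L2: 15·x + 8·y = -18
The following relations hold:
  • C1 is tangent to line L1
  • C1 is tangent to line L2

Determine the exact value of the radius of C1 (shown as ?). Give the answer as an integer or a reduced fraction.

1. [C1‖L1]  r_C1² − 25 = 0  ⇒  r_C1 = 5 (r>0 drops 1)
2. [C1‖L2]  r_C1² − 25 = 0  ⇒  r_C1 = 5 (r>0 drops 1)

5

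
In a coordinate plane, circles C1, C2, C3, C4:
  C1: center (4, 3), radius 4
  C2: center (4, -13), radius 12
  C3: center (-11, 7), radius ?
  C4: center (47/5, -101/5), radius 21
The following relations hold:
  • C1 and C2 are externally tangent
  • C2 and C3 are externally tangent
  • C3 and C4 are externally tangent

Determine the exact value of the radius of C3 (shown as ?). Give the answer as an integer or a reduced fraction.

1. [ext C2·C3]  r_C3² + 24r_C3 − 481 = 0  ⇒  r_C3 = 13 (r>0 drops 1)
2. [ext C3·C4]  r_C3² + 42r_C3 − 715 = 0  ⇒  r_C3 = 13 (r>0 drops 1)

13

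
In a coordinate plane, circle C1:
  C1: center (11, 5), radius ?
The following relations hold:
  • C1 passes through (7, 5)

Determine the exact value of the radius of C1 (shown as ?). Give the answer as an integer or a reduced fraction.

1. [C1∋P]  r_C1² − 16 = 0  ⇒  r_C1 = 4 (r>0 drops 1)

4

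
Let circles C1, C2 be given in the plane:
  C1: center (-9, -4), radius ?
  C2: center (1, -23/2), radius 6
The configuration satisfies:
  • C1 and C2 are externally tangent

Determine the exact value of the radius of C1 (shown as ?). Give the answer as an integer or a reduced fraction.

1. [ext C1·C2]  r_C1² + 12r_C1 − 481/4 = 0  ⇒  r_C1 = 13/2 (r>0 drops 1)

13/2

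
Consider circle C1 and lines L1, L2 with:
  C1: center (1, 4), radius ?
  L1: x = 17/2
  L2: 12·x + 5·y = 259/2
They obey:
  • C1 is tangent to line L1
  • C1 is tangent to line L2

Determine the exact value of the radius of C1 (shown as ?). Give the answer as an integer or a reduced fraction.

15/2

1. [C1‖L1]  r_C1² − 225/4 = 0  ⇒  r_C1 = 15/2 (r>0 drops 1)
2. [C1‖L2]  r_C1² − 225/4 = 0  ⇒  r_C1 = 15/2 (r>0 drops 1)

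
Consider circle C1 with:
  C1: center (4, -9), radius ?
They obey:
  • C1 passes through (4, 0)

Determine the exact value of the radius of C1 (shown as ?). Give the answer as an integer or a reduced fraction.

9

1. [C1∋P]  r_C1² − 81 = 0  ⇒  r_C1 = 9 (r>0 drops 1)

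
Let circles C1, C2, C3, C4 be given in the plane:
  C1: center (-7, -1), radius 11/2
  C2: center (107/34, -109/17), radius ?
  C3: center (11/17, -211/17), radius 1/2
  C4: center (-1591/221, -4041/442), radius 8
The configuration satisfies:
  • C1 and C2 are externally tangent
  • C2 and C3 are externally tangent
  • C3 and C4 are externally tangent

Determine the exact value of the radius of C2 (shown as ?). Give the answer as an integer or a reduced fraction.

6

1. [ext C1·C2]  r_C2² + 11r_C2 − 102 = 0  ⇒  r_C2 = 6 (r>0 drops 1)
2. [ext C2·C3]  r_C2² + 1r_C2 − 42 = 0  ⇒  r_C2 = 6 (r>0 drops 1)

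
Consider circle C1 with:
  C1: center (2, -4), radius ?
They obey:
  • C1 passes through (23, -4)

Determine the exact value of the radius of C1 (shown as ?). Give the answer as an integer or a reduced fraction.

21

1. [C1∋P]  r_C1² − 441 = 0  ⇒  r_C1 = 21 (r>0 drops 1)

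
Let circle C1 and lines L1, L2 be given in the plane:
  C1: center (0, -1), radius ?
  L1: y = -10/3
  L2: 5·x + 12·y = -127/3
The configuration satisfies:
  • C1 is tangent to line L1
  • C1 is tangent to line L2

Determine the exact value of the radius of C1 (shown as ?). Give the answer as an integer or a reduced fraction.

7/3

1. [C1‖L1]  r_C1² − 49/9 = 0  ⇒  r_C1 = 7/3 (r>0 drops 1)
2. [C1‖L2]  r_C1² − 49/9 = 0  ⇒  r_C1 = 7/3 (r>0 drops 1)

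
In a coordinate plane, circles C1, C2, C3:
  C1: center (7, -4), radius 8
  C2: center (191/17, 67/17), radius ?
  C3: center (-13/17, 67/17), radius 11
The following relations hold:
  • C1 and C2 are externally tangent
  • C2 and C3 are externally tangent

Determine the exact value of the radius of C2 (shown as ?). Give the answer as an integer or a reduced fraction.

1

1. [ext C1·C2]  r_C2² + 16r_C2 − 17 = 0  ⇒  r_C2 = 1 (r>0 drops 1)
2. [ext C2·C3]  r_C2² + 22r_C2 − 23 = 0  ⇒  r_C2 = 1 (r>0 drops 1)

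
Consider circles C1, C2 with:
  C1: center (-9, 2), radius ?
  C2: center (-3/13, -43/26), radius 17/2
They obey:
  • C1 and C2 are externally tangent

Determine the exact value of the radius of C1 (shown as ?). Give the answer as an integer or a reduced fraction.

1. [ext C1·C2]  r_C1² + 17r_C1 − 18 = 0  ⇒  r_C1 = 1 (r>0 drops 1)

1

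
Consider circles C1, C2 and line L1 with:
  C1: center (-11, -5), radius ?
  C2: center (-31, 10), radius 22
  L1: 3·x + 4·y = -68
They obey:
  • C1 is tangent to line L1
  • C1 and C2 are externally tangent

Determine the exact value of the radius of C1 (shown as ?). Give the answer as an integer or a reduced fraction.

1. [C1‖L1]  r_C1² − 9 = 0  ⇒  r_C1 = 3 (r>0 drops 1)
2. [ext C1·C2]  r_C1² + 44r_C1 − 141 = 0  ⇒  r_C1 = 3 (r>0 drops 1)

3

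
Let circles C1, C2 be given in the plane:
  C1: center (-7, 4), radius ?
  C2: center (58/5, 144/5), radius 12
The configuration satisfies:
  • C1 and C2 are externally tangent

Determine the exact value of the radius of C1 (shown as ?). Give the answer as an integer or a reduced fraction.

19

1. [ext C1·C2]  r_C1² + 24r_C1 − 817 = 0  ⇒  r_C1 = 19 (r>0 drops 1)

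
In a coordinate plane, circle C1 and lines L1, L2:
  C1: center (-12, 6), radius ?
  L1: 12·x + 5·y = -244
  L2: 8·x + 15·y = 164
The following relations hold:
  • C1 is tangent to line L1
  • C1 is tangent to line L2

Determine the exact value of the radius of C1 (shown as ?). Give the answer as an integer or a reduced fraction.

1. [C1‖L1]  r_C1² − 100 = 0  ⇒  r_C1 = 10 (r>0 drops 1)
2. [C1‖L2]  r_C1² − 100 = 0  ⇒  r_C1 = 10 (r>0 drops 1)

10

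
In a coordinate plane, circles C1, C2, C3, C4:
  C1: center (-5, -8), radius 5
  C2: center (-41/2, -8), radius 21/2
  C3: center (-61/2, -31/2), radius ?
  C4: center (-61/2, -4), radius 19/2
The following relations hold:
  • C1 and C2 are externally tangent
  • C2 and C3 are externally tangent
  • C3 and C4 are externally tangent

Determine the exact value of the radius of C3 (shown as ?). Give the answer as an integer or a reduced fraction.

2

1. [ext C2·C3]  r_C3² + 21r_C3 − 46 = 0  ⇒  r_C3 = 2 (r>0 drops 1)
2. [ext C3·C4]  r_C3² + 19r_C3 − 42 = 0  ⇒  r_C3 = 2 (r>0 drops 1)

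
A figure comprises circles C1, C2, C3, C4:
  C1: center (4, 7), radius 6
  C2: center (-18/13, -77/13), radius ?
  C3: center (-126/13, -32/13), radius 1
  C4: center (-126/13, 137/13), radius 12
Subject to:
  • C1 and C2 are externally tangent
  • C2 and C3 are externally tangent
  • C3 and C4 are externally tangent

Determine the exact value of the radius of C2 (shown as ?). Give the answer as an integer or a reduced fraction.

1. [ext C1·C2]  r_C2² + 12r_C2 − 160 = 0  ⇒  r_C2 = 8 (r>0 drops 1)
2. [ext C2·C3]  r_C2² + 2r_C2 − 80 = 0  ⇒  r_C2 = 8 (r>0 drops 1)

8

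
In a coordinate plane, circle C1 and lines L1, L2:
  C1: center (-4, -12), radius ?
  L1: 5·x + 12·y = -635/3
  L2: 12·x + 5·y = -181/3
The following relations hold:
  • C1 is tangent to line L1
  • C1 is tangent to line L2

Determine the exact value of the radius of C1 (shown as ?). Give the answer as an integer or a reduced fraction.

11/3

1. [C1‖L1]  r_C1² − 121/9 = 0  ⇒  r_C1 = 11/3 (r>0 drops 1)
2. [C1‖L2]  r_C1² − 121/9 = 0  ⇒  r_C1 = 11/3 (r>0 drops 1)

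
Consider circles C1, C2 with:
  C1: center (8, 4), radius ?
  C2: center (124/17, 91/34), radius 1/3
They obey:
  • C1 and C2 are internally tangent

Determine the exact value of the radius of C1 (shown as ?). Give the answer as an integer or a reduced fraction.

1. [int C1,C2]  r_C1² − (2/3)r_C1 − 77/36 = 0  ⇒  r_C1 = 11/6 (r>0 drops 1)

11/6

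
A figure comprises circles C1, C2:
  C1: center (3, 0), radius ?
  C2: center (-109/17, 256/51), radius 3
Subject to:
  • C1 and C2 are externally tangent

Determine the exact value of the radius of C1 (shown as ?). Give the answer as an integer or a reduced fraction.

23/3

1. [ext C1·C2]  r_C1² + 6r_C1 − 943/9 = 0  ⇒  r_C1 = 23/3 (r>0 drops 1)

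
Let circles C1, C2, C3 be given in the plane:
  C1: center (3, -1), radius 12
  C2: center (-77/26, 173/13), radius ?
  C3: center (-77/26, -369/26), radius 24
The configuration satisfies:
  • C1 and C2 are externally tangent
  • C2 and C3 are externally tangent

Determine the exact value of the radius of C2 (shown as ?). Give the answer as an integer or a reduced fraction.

7/2

1. [ext C1·C2]  r_C2² + 24r_C2 − 385/4 = 0  ⇒  r_C2 = 7/2 (r>0 drops 1)
2. [ext C2·C3]  r_C2² + 48r_C2 − 721/4 = 0  ⇒  r_C2 = 7/2 (r>0 drops 1)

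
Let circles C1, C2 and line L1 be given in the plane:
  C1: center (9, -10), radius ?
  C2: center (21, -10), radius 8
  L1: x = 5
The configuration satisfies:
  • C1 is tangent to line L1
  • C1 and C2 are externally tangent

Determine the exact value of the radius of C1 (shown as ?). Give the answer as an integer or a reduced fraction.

4

1. [C1‖L1]  r_C1² − 16 = 0  ⇒  r_C1 = 4 (r>0 drops 1)
2. [ext C1·C2]  r_C1² + 16r_C1 − 80 = 0  ⇒  r_C1 = 4 (r>0 drops 1)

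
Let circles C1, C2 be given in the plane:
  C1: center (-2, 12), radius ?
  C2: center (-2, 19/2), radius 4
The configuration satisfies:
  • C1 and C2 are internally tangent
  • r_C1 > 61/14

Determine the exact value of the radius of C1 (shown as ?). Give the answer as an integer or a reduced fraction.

13/2

1. [int C1,C2]  r_C1² − 8r_C1 + 39/4 = 0  ⇒  r_C1 = 3/2 or 13/2
2. given r_C1 > 61/14: keep 13/2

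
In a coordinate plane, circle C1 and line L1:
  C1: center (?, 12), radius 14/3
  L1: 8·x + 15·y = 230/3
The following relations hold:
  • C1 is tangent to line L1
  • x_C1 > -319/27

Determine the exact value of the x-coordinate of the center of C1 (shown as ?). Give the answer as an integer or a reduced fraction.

1. [C1‖L1]  x_C1² + (155/6)x_C1 + 137/2 = 0  ⇒  x_C1 = -137/6 or -3
2. given x_C1 > -319/27: keep -3

-3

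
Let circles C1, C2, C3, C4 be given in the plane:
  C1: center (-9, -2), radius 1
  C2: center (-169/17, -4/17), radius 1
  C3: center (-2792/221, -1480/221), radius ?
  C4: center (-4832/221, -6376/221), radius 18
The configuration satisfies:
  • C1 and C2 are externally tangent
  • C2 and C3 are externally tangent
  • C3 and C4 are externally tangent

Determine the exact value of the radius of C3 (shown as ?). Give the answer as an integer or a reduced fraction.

6

1. [ext C2·C3]  r_C3² + 2r_C3 − 48 = 0  ⇒  r_C3 = 6 (r>0 drops 1)
2. [ext C3·C4]  r_C3² + 36r_C3 − 252 = 0  ⇒  r_C3 = 6 (r>0 drops 1)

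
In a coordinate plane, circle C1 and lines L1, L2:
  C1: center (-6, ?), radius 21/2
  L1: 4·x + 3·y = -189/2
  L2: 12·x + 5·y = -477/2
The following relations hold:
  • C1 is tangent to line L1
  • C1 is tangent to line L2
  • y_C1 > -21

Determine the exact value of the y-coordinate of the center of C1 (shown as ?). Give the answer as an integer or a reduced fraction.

1. [C1‖L1]  y_C1² + 47y_C1 + 246 = 0  ⇒  y_C1 = -41 or -6
2. [C1‖L2]  y_C1² + (333/5)y_C1 + 1818/5 = 0  ⇒  y_C1 = -303/5 or -6

-6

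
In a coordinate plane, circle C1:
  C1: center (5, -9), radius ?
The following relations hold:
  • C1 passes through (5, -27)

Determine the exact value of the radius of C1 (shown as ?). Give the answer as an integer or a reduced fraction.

18

1. [C1∋P]  r_C1² − 324 = 0  ⇒  r_C1 = 18 (r>0 drops 1)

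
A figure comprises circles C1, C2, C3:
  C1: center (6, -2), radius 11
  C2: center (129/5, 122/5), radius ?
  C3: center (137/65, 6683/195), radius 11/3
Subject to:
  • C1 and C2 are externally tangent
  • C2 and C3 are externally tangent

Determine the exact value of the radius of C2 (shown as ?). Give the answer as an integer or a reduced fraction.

1. [ext C1·C2]  r_C2² + 22r_C2 − 968 = 0  ⇒  r_C2 = 22 (r>0 drops 1)
2. [ext C2·C3]  r_C2² + (22/3)r_C2 − 1936/3 = 0  ⇒  r_C2 = 22 (r>0 drops 1)

22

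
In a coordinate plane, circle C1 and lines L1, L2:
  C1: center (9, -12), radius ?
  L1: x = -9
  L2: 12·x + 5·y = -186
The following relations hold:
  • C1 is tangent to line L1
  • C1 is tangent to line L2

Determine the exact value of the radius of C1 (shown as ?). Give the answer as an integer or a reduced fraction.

18

1. [C1‖L1]  r_C1² − 324 = 0  ⇒  r_C1 = 18 (r>0 drops 1)
2. [C1‖L2]  r_C1² − 324 = 0  ⇒  r_C1 = 18 (r>0 drops 1)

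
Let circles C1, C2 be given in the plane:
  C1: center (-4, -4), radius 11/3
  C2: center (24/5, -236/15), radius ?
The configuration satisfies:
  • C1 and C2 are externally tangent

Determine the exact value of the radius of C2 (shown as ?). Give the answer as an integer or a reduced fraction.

1. [ext C1·C2]  r_C2² + (22/3)r_C2 − 605/3 = 0  ⇒  r_C2 = 11 (r>0 drops 1)

11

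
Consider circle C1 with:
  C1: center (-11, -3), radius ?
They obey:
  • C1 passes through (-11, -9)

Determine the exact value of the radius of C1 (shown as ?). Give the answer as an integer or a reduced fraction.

6

1. [C1∋P]  r_C1² − 36 = 0  ⇒  r_C1 = 6 (r>0 drops 1)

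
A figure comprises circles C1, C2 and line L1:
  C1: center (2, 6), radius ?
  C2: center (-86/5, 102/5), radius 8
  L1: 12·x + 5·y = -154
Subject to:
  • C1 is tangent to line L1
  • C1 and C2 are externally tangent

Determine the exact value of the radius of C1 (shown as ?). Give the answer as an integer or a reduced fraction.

1. [C1‖L1]  r_C1² − 256 = 0  ⇒  r_C1 = 16 (r>0 drops 1)
2. [ext C1·C2]  r_C1² + 16r_C1 − 512 = 0  ⇒  r_C1 = 16 (r>0 drops 1)

16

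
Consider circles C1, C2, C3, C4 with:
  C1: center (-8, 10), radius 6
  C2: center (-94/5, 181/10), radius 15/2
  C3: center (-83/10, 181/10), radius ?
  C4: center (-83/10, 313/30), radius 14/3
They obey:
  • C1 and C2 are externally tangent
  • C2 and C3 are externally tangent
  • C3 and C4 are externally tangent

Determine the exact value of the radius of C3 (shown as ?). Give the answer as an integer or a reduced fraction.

1. [ext C2·C3]  r_C3² + 15r_C3 − 54 = 0  ⇒  r_C3 = 3 (r>0 drops 1)
2. [ext C3·C4]  r_C3² + (28/3)r_C3 − 37 = 0  ⇒  r_C3 = 3 (r>0 drops 1)

3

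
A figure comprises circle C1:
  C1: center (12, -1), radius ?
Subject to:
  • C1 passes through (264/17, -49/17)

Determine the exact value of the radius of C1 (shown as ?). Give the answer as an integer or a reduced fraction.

1. [C1∋P]  r_C1² − 16 = 0  ⇒  r_C1 = 4 (r>0 drops 1)

4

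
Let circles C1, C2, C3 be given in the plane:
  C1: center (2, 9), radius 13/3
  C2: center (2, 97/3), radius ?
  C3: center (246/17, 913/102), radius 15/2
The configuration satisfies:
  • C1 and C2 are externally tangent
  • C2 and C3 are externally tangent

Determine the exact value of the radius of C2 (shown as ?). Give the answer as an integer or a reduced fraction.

19

1. [ext C1·C2]  r_C2² + (26/3)r_C2 − 1577/3 = 0  ⇒  r_C2 = 19 (r>0 drops 1)
2. [ext C2·C3]  r_C2² + 15r_C2 − 646 = 0  ⇒  r_C2 = 19 (r>0 drops 1)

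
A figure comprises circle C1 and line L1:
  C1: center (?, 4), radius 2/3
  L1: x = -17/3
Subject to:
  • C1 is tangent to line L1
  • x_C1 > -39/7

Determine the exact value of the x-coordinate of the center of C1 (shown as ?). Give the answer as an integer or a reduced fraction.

-5

1. [C1‖L1]  x_C1² + (34/3)x_C1 + 95/3 = 0  ⇒  x_C1 = -19/3 or -5
2. given x_C1 > -39/7: keep -5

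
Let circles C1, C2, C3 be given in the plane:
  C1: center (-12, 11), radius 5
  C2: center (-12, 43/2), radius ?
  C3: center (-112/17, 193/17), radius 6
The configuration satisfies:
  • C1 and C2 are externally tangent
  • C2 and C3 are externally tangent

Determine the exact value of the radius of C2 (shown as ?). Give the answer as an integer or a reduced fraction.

11/2

1. [ext C1·C2]  r_C2² + 10r_C2 − 341/4 = 0  ⇒  r_C2 = 11/2 (r>0 drops 1)
2. [ext C2·C3]  r_C2² + 12r_C2 − 385/4 = 0  ⇒  r_C2 = 11/2 (r>0 drops 1)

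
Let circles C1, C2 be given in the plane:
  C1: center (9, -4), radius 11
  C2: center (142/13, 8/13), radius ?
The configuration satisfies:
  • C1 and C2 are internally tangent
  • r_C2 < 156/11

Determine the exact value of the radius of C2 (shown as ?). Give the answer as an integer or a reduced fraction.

6

1. [int C1,C2]  r_C2² − 22r_C2 + 96 = 0  ⇒  r_C2 = 6 or 16
2. given r_C2 < 156/11: keep 6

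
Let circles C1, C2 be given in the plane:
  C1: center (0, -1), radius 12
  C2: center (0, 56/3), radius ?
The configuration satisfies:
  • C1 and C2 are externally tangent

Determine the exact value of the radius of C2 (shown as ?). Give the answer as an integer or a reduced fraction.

1. [ext C1·C2]  r_C2² + 24r_C2 − 2185/9 = 0  ⇒  r_C2 = 23/3 (r>0 drops 1)

23/3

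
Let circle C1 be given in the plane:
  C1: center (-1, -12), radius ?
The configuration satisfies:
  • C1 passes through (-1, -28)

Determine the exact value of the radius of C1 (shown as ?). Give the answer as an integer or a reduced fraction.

16

1. [C1∋P]  r_C1² − 256 = 0  ⇒  r_C1 = 16 (r>0 drops 1)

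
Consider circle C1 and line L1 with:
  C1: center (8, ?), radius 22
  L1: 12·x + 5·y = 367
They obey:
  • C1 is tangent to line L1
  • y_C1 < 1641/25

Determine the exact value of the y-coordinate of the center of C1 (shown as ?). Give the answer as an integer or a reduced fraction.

1. [C1‖L1]  y_C1² − (542/5)y_C1 − 1671/5 = 0  ⇒  y_C1 = -3 or 557/5
2. given y_C1 < 1641/25: keep -3

-3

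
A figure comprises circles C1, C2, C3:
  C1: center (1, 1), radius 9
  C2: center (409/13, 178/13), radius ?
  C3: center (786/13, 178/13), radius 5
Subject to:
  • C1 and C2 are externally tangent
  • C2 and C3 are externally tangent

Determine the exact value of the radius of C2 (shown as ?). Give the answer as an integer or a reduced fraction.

1. [ext C1·C2]  r_C2² + 18r_C2 − 1008 = 0  ⇒  r_C2 = 24 (r>0 drops 1)
2. [ext C2·C3]  r_C2² + 10r_C2 − 816 = 0  ⇒  r_C2 = 24 (r>0 drops 1)

24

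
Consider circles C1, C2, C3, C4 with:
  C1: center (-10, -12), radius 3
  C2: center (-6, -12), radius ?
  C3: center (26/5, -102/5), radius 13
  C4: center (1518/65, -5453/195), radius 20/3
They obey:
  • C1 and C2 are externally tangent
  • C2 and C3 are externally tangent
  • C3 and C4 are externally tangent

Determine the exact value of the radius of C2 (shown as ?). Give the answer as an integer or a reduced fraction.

1

1. [ext C1·C2]  r_C2² + 6r_C2 − 7 = 0  ⇒  r_C2 = 1 (r>0 drops 1)
2. [ext C2·C3]  r_C2² + 26r_C2 − 27 = 0  ⇒  r_C2 = 1 (r>0 drops 1)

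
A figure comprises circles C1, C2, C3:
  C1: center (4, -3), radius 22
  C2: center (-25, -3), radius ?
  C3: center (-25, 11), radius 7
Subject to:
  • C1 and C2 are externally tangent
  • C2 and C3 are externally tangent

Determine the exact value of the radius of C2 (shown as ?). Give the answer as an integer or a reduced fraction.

1. [ext C1·C2]  r_C2² + 44r_C2 − 357 = 0  ⇒  r_C2 = 7 (r>0 drops 1)
2. [ext C2·C3]  r_C2² + 14r_C2 − 147 = 0  ⇒  r_C2 = 7 (r>0 drops 1)

7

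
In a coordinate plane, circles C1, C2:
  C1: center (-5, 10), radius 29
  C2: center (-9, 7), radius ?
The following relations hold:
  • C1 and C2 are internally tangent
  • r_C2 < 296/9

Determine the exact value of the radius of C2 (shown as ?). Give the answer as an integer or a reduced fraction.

24

1. [int C1,C2]  r_C2² − 58r_C2 + 816 = 0  ⇒  r_C2 = 24 or 34
2. given r_C2 < 296/9: keep 24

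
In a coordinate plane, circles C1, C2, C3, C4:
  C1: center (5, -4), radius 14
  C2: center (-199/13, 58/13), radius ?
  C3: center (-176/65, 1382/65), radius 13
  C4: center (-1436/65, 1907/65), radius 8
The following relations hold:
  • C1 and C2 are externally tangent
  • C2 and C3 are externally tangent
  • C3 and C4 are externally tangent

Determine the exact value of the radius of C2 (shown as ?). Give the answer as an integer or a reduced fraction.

1. [ext C1·C2]  r_C2² + 28r_C2 − 288 = 0  ⇒  r_C2 = 8 (r>0 drops 1)
2. [ext C2·C3]  r_C2² + 26r_C2 − 272 = 0  ⇒  r_C2 = 8 (r>0 drops 1)

8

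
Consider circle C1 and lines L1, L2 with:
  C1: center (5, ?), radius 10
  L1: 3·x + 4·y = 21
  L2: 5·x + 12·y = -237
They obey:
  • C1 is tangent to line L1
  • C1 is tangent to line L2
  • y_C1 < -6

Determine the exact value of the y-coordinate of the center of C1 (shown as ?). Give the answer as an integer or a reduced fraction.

-11

1. [C1‖L1]  y_C1² − 3y_C1 − 154 = 0  ⇒  y_C1 = -11 or 14
2. [C1‖L2]  y_C1² + (131/3)y_C1 + 1078/3 = 0  ⇒  y_C1 = -98/3 or -11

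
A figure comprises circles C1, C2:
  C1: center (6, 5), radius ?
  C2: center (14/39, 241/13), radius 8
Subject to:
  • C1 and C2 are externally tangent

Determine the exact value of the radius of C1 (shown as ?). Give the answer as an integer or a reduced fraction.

20/3

1. [ext C1·C2]  r_C1² + 16r_C1 − 1360/9 = 0  ⇒  r_C1 = 20/3 (r>0 drops 1)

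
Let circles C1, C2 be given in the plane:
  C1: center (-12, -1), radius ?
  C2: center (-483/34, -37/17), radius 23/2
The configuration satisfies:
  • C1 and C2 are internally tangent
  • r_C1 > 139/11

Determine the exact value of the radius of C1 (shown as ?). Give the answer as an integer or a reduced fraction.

1. [int C1,C2]  r_C1² − 23r_C1 + 126 = 0  ⇒  r_C1 = 9 or 14
2. given r_C1 > 139/11: keep 14

14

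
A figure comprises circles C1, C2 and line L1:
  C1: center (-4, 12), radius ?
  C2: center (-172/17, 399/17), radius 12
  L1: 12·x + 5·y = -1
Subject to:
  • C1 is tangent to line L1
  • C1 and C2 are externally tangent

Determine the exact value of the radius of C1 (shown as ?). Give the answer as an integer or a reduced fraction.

1

1. [C1‖L1]  r_C1² − 1 = 0  ⇒  r_C1 = 1 (r>0 drops 1)
2. [ext C1·C2]  r_C1² + 24r_C1 − 25 = 0  ⇒  r_C1 = 1 (r>0 drops 1)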